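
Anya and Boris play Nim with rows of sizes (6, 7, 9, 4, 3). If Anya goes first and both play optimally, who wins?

Bitwise XOR of the heap sizes:
  0110  (6)
  0111  (7)
  1001  (9)
  0100  (4)
  0011  (3)
  ----
  1111  (15)
The nim-sum is 15 ≠ 0, so this is an N-position: the player to move can win; Anya has a winning move.

Anya wins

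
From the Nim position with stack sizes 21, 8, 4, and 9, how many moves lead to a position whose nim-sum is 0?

1

Compute the nim-sum pairwise:
21 XOR 8 = 29
29 XOR 4 = 25
25 XOR 9 = 16
The overall nim-sum is X = 16. A stack of size p has a winning move iff p XOR X < p (reduce it to p XOR X).
  21: 21 XOR 16 = 5 < 21 — winning move (to 5).
  8: 8 XOR 16 = 24 ≥ 8 — no move.
  4: 4 XOR 16 = 20 ≥ 4 — no move.
  9: 9 XOR 16 = 25 ≥ 9 — no move.
That gives 1 winning move.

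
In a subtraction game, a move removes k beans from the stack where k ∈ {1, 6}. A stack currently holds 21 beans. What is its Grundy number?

0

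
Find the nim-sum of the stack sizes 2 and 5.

7

Nim-sum: 2 ⊕ 5 = 7.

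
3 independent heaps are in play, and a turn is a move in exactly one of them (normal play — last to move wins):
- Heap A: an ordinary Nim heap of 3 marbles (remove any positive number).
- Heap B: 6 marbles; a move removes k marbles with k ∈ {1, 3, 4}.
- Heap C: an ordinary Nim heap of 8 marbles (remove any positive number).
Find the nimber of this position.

9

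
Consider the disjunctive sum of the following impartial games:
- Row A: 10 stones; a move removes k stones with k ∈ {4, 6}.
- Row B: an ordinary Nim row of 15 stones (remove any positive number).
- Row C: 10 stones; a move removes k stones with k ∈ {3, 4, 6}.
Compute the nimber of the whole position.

Build the Grundy sequence for row A with g(k) = mex{g(k−s) : s ∈ {4, 6}, s ≤ k}:
k:     0  1  2  3  4  5  6  7  8  9 10
g(k):  0  0  0  0  1  1  1  1  2  2  0
So g(10) = 0.
Row B is a plain Nim row of size 15, so its Grundy value is 15.
Grundy values for row C (subtraction set {3, 4, 6}):
k:     0  1  2  3  4  5  6  7  8  9 10
g(k):  0  0  0  1  1  1  2  2  2  0  0
So g(10) = 0.
By the Sprague-Grundy theorem, the Grundy value of a sum of independent games is the XOR of the component values.
Combined value = 0 ⊕ 15 ⊕ 0 = 15.

15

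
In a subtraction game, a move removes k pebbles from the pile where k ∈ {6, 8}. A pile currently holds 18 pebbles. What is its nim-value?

0

Grundy values for subtraction set {6, 8}:
k:     0  1  2  3  4  5  6  7  8  9 10 11 12 13 14 15 16 17 18
g(k):  0  0  0  0  0  0  1  1  1  1  1  1  2  2  0  0  0  0  0
So g(18) = 0.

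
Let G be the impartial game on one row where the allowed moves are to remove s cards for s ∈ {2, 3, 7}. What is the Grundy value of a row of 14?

Grundy values for subtraction set {2, 3, 7}:
g(0) = mex{} = 0
g(1) = mex{} = 0
g(2) = mex{0} = 1
g(3) = mex{0} = 1
g(4) = mex{0,1} = 2
g(5) = mex{1} = 0
g(6) = mex{1,2} = 0
g(7) = mex{0,2} = 1
g(8) = mex{0} = 1
g(9) = mex{0,1} = 2
g(10) = mex{1} = 0
g(11) = mex{1,2} = 0
g(12) = mex{0,2} = 1
g(13) = mex{0} = 1
g(14) = mex{0,1} = 2
So g(14) = 2.

2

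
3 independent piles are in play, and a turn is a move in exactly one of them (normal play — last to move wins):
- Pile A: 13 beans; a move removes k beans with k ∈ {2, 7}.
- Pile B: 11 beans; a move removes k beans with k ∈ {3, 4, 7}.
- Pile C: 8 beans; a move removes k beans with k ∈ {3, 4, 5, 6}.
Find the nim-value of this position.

2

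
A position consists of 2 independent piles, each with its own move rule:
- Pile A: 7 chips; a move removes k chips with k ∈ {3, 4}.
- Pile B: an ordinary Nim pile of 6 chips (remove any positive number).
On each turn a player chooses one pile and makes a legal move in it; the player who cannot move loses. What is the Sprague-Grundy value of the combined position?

6

Build the Grundy sequence for pile A with g(k) = mex{g(k−s) : s ∈ {3, 4}, s ≤ k}:
k:     0  1  2  3  4  5  6  7
g(k):  0  0  0  1  1  1  2  0
So g(7) = 0.
Pile B is a plain Nim pile of size 6, so its Grundy value is 6.
By the Sprague-Grundy theorem, the Grundy value of a sum of independent games is the XOR of the component values.
Combined value = 0 ⊕ 6 = 6.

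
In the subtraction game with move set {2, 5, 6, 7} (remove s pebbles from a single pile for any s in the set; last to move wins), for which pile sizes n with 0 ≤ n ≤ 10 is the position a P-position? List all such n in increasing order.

Build the Grundy sequence with g(k) = mex{g(k−s) : s ∈ {2, 5, 6, 7}, s ≤ k}:
g(0) = mex{} = 0
g(1) = mex{} = 0
g(2) = mex{0} = 1
g(3) = mex{0} = 1
g(4) = mex{1} = 0
g(5) = mex{0,1} = 2
g(6) = mex{0} = 1
g(7) = mex{0,1,2} = 3
g(8) = mex{0,1} = 2
g(9) = mex{0,1,3} = 2
g(10) = mex{0,1,2} = 3
The P-positions (g = 0) in 0..10 are 0, 1, 4.

0, 1, 4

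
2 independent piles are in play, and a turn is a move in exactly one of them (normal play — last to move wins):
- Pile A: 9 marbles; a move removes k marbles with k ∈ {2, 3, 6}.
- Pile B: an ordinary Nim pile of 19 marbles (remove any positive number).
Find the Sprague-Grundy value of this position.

19

Build the Grundy sequence for pile A with g(k) = mex{g(k−s) : s ∈ {2, 3, 6}, s ≤ k}:
k:     0  1  2  3  4  5  6  7  8  9
g(k):  0  0  1  1  2  0  3  1  2  0
So g(9) = 0.
Pile B is a plain Nim pile of size 19, so its Grundy value is 19.
By the Sprague-Grundy theorem, the Grundy value of a sum of independent games is the XOR of the component values.
Combined value = 0 ⊕ 19 = 19.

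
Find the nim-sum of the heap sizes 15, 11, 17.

Compute the nim-sum pairwise:
15 XOR 11 = 4
4 XOR 17 = 21

21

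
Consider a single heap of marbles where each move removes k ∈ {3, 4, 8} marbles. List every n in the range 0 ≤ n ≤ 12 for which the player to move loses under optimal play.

0, 1, 2, 7, 12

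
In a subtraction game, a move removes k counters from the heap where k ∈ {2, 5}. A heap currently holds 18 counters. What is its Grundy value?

Grundy values for subtraction set {2, 5}:
k:     0  1  2  3  4  5  6  7  8  9 10 11 12 13 14 15 16 17 18
g(k):  0  0  1  1  0  2  1  0  0  1  1  0  2  1  0  0  1  1  0
So g(18) = 0.

0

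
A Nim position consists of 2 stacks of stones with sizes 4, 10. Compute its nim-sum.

14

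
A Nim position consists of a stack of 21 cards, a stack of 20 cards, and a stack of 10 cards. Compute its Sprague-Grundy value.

11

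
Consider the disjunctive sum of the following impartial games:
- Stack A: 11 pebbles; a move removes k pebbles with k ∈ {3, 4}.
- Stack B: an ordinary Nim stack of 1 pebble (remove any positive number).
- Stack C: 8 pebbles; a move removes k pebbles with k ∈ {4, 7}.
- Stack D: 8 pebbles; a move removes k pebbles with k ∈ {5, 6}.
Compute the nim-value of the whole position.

3

Grundy values for stack A (subtraction set {3, 4}):
k:     0  1  2  3  4  5  6  7  8  9 10 11
g(k):  0  0  0  1  1  1  2  0  0  0  1  1
So g(11) = 1.
Stack B is a plain Nim stack of size 1, so its Grundy value is 1.
Build the Grundy sequence for stack C with g(k) = mex{g(k−s) : s ∈ {4, 7}, s ≤ k}:
k:     0  1  2  3  4  5  6  7  8
g(k):  0  0  0  0  1  1  1  1  2
So g(8) = 2.
For stack D, compute g(0), g(1), … with moves {5, 6}:
g(0) = mex{} = 0
g(1) = mex{} = 0
g(2) = mex{} = 0
g(3) = mex{} = 0
g(4) = mex{} = 0
g(5) = mex{0} = 1
g(6) = mex{0} = 1
g(7) = mex{0} = 1
g(8) = mex{0} = 1
So g(8) = 1.
By the Sprague-Grundy theorem, the Grundy value of a sum of independent games is the XOR of the component values.
Combined value = 1 ⊕ 1 ⊕ 2 ⊕ 1 = 3.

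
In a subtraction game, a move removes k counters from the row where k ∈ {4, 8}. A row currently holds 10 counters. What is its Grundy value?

Compute g(0), g(1), … for moves {4, 8}:
g(0) = mex{} = 0
g(1) = mex{} = 0
g(2) = mex{} = 0
g(3) = mex{} = 0
g(4) = mex{0} = 1
g(5) = mex{0} = 1
g(6) = mex{0} = 1
g(7) = mex{0} = 1
g(8) = mex{0,1} = 2
g(9) = mex{0,1} = 2
g(10) = mex{0,1} = 2
So g(10) = 2.

2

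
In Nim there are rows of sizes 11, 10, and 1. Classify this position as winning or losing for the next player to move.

Losing position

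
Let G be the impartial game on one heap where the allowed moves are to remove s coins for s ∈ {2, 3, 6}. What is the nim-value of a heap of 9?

Compute g(0), g(1), … for moves {2, 3, 6}:
k:     0  1  2  3  4  5  6  7  8  9
g(k):  0  0  1  1  2  0  3  1  2  0
So g(9) = 0.

0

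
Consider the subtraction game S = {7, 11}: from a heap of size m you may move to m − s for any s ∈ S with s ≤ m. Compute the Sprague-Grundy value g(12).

Compute g(0), g(1), … for moves {7, 11}:
g(0) = mex{} = 0
g(1) = mex{} = 0
g(2) = mex{} = 0
g(3) = mex{} = 0
g(4) = mex{} = 0
g(5) = mex{} = 0
g(6) = mex{} = 0
g(7) = mex{0} = 1
g(8) = mex{0} = 1
g(9) = mex{0} = 1
g(10) = mex{0} = 1
g(11) = mex{0} = 1
g(12) = mex{0} = 1
So g(12) = 1.

1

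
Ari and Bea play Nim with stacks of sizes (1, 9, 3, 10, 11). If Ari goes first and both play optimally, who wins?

Compute the nim-sum pairwise:
1 ⊕ 9 = 8
8 ⊕ 3 = 11
11 ⊕ 10 = 1
1 ⊕ 11 = 10
The nim-sum is 10 ≠ 0, so this is an N-position: the player to move can win; Ari has a winning move.

Ari wins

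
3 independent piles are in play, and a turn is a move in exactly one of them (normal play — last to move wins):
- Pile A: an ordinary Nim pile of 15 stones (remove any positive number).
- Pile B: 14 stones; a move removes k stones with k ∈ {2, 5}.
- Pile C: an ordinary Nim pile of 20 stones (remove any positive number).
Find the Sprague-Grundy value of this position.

27

Pile A is a plain Nim pile of size 15, so its Grundy value is 15.
Grundy values for pile B (subtraction set {2, 5}):
k:     0  1  2  3  4  5  6  7  8  9 10 11 12 13 14
g(k):  0  0  1  1  0  2  1  0  0  1  1  0  2  1  0
So g(14) = 0.
Pile C is a plain Nim pile of size 20, so its Grundy value is 20.
The value of a disjunctive sum is the nim-sum of the parts.
Combined value = 15 XOR 0 XOR 20 = 27.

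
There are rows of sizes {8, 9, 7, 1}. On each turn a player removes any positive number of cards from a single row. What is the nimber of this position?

Compute the nim-sum pairwise:
8 ⊕ 9 = 1
1 ⊕ 7 = 6
6 ⊕ 1 = 7

7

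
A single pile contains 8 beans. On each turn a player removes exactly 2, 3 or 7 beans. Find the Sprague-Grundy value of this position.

1

Build the Grundy sequence with g(k) = mex{g(k−s) : s ∈ {2, 3, 7}, s ≤ k}:
g(0) = mex{} = 0
g(1) = mex{} = 0
g(2) = mex{0} = 1
g(3) = mex{0} = 1
g(4) = mex{0,1} = 2
g(5) = mex{1} = 0
g(6) = mex{1,2} = 0
g(7) = mex{0,2} = 1
g(8) = mex{0} = 1
So g(8) = 1.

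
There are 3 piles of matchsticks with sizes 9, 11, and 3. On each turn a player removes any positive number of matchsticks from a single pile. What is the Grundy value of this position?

Compute the nim-sum pairwise:
9 XOR 11 = 2
2 XOR 3 = 1

1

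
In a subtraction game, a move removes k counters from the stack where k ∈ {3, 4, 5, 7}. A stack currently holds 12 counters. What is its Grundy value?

Build the Grundy sequence with g(k) = mex{g(k−s) : s ∈ {3, 4, 5, 7}, s ≤ k}:
g(0) = mex{} = 0
g(1) = mex{} = 0
g(2) = mex{} = 0
g(3) = mex{0} = 1
g(4) = mex{0} = 1
g(5) = mex{0} = 1
g(6) = mex{0,1} = 2
g(7) = mex{0,1} = 2
g(8) = mex{0,1} = 2
g(9) = mex{0,1,2} = 3
g(10) = mex{1,2} = 0
g(11) = mex{1,2} = 0
g(12) = mex{1,2,3} = 0
So g(12) = 0.

0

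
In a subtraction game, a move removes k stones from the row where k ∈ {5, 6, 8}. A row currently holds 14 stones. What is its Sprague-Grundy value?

0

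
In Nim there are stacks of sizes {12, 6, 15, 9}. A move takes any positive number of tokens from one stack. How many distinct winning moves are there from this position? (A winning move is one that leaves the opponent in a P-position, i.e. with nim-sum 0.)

In binary:
  1100  (12)
  0110  (6)
  1111  (15)
  1001  (9)
  ----
  1100  (12)
The overall nim-sum is X = 12. A stack of size p has a winning move iff p XOR X < p (reduce it to p XOR X).
  12: 12 XOR 12 = 0 < 12 — winning move (to 0).
  6: 6 XOR 12 = 10 ≥ 6 — no move.
  15: 15 XOR 12 = 3 < 15 — winning move (to 3).
  9: 9 XOR 12 = 5 < 9 — winning move (to 5).
That gives 3 winning moves.

3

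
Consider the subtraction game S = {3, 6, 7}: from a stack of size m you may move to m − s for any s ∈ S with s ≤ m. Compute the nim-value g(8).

Grundy values for subtraction set {3, 6, 7}:
g(0) = mex{} = 0
g(1) = mex{} = 0
g(2) = mex{} = 0
g(3) = mex{0} = 1
g(4) = mex{0} = 1
g(5) = mex{0} = 1
g(6) = mex{0,1} = 2
g(7) = mex{0,1} = 2
g(8) = mex{0,1} = 2
So g(8) = 2.

2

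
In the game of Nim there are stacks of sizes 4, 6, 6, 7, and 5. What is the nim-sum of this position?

6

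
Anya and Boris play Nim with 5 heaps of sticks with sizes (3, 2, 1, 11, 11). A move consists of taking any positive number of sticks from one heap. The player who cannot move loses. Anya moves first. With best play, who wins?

Nim-sum: 3 ⊕ 2 ⊕ 1 ⊕ 11 ⊕ 11 = 0.
The nim-sum is 0, so this is a P-position: the player to move is in a losing position under optimal play; Anya is about to move from it and so loses — Boris wins.

Boris wins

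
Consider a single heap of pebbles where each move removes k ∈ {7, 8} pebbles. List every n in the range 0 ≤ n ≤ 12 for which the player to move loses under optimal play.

Build the Grundy sequence with g(k) = mex{g(k−s) : s ∈ {7, 8}, s ≤ k}:
k:     0  1  2  3  4  5  6  7  8  9 10 11 12
g(k):  0  0  0  0  0  0  0  1  1  1  1  1  1
The P-positions (g = 0) in 0..12 are 0, 1, 2, 3, 4, 5, 6.

0, 1, 2, 3, 4, 5, 6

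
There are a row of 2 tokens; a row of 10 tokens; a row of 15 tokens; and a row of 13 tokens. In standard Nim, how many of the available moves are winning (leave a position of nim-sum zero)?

Bitwise XOR of the heap sizes:
  0010  (2)
  1010  (10)
  1111  (15)
  1101  (13)
  ----
  1010  (10)
The overall nim-sum is X = 10. A row of size p has a winning move iff p XOR X < p (reduce it to p XOR X).
  2: 2 XOR 10 = 8 ≥ 2 — no move.
  10: 10 XOR 10 = 0 < 10 — winning move (to 0).
  15: 15 XOR 10 = 5 < 15 — winning move (to 5).
  13: 13 XOR 10 = 7 < 13 — winning move (to 7).
That gives 3 winning moves.

3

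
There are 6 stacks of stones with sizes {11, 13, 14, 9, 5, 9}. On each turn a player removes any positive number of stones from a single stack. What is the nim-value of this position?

13

Compute the nim-sum pairwise:
11 ^ 13 = 6
6 ^ 14 = 8
8 ^ 9 = 1
1 ^ 5 = 4
4 ^ 9 = 13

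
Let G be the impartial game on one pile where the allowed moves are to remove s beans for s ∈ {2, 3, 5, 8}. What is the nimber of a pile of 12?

4

Compute g(0), g(1), … for moves {2, 3, 5, 8}:
g(0) = mex{} = 0
g(1) = mex{} = 0
g(2) = mex{0} = 1
g(3) = mex{0} = 1
g(4) = mex{0,1} = 2
g(5) = mex{0,1} = 2
g(6) = mex{0,1,2} = 3
g(7) = mex{1,2} = 0
g(8) = mex{0,1,2,3} = 4
g(9) = mex{0,2,3} = 1
g(10) = mex{0,1,2,4} = 3
g(11) = mex{1,3,4} = 0
g(12) = mex{0,1,2,3} = 4
So g(12) = 4.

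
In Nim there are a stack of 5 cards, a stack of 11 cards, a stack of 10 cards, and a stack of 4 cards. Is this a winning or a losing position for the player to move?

Nim-sum: 5 ⊕ 11 ⊕ 10 ⊕ 4 = 0.
The nim-sum is 0, so this is a P-position: the player to move is in a losing position under optimal play.

Losing position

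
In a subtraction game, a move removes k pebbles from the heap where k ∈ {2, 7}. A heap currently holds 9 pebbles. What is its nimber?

0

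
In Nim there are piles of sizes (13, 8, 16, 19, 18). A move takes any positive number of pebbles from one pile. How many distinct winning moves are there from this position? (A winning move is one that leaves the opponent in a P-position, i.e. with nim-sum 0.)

Bitwise XOR of the heap sizes:
  01101  (13)
  01000  (8)
  10000  (16)
  10011  (19)
  10010  (18)
  -----
  10100  (20)
The overall nim-sum is X = 20. A pile of size p has a winning move iff p XOR X < p (reduce it to p XOR X).
  13: 13 XOR 20 = 25 ≥ 13 — no move.
  8: 8 XOR 20 = 28 ≥ 8 — no move.
  16: 16 XOR 20 = 4 < 16 — winning move (to 4).
  19: 19 XOR 20 = 7 < 19 — winning move (to 7).
  18: 18 XOR 20 = 6 < 18 — winning move (to 6).
That gives 3 winning moves.

3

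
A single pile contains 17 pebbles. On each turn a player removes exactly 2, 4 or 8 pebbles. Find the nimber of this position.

2

Build the Grundy sequence with g(k) = mex{g(k−s) : s ∈ {2, 4, 8}, s ≤ k}:
k:     0  1  2  3  4  5  6  7  8  9 10 11 12 13 14 15 16 17
g(k):  0  0  1  1  2  2  0  0  1  1  2  2  0  0  1  1  2  2
So g(17) = 2.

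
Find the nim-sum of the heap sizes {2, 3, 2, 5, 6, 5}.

5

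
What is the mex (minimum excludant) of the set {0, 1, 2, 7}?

The values 0, 1, 2 are all present; 3 is the first non-negative integer missing from the set.

3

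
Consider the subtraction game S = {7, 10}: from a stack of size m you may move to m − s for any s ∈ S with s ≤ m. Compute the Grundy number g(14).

2

Grundy values for subtraction set {7, 10}:
g(0) = mex{} = 0
g(1) = mex{} = 0
g(2) = mex{} = 0
g(3) = mex{} = 0
g(4) = mex{} = 0
g(5) = mex{} = 0
g(6) = mex{} = 0
g(7) = mex{0} = 1
g(8) = mex{0} = 1
g(9) = mex{0} = 1
g(10) = mex{0} = 1
g(11) = mex{0} = 1
g(12) = mex{0} = 1
g(13) = mex{0} = 1
g(14) = mex{0,1} = 2
So g(14) = 2.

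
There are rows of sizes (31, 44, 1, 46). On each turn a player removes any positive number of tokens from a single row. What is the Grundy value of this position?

28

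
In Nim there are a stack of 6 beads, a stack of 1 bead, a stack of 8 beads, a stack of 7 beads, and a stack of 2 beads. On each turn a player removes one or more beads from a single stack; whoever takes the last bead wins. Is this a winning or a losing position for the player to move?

In binary:
  0110  (6)
  0001  (1)
  1000  (8)
  0111  (7)
  0010  (2)
  ----
  1010  (10)
The nim-sum is 10 ≠ 0, so this is an N-position: the player to move can win.

Winning position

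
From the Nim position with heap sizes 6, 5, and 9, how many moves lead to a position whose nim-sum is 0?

1

Nim-sum: 6 XOR 5 XOR 9 = 10.
The overall nim-sum is X = 10. A heap of size p has a winning move iff p XOR X < p (reduce it to p XOR X).
  6: 6 XOR 10 = 12 ≥ 6 — no move.
  5: 5 XOR 10 = 15 ≥ 5 — no move.
  9: 9 XOR 10 = 3 < 9 — winning move (to 3).
That gives 1 winning move.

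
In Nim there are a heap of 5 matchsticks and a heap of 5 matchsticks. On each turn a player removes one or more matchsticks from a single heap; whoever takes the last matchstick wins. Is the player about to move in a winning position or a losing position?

Losing position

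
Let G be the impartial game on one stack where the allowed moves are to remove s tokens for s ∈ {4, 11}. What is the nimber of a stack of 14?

Compute g(0), g(1), … for moves {4, 11}:
k:     0  1  2  3  4  5  6  7  8  9 10 11 12 13 14
g(k):  0  0  0  0  1  1  1  1  0  0  0  2  1  1  1
So g(14) = 1.

1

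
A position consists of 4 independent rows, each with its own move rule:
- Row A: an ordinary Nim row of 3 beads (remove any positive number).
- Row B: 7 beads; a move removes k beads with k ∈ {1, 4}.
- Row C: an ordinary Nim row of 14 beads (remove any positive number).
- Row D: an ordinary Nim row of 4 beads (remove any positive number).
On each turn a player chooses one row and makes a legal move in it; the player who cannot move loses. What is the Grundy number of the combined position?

9

Row A is a plain Nim row of size 3, so its Grundy value is 3.
Grundy values for row B (subtraction set {1, 4}):
g(0) = mex{} = 0
g(1) = mex{0} = 1
g(2) = mex{1} = 0
g(3) = mex{0} = 1
g(4) = mex{0,1} = 2
g(5) = mex{1,2} = 0
g(6) = mex{0} = 1
g(7) = mex{1} = 0
So g(7) = 0.
Row C is a plain Nim row of size 14, so its Grundy value is 14.
Row D is a plain Nim row of size 4, so its Grundy value is 4.
The value of a disjunctive sum is the nim-sum of the parts.
Combined value = 3 ⊕ 0 ⊕ 14 ⊕ 4 = 9.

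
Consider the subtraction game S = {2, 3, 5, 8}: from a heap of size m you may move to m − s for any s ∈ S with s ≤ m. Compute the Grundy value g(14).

Build the Grundy sequence with g(k) = mex{g(k−s) : s ∈ {2, 3, 5, 8}, s ≤ k}:
k:     0  1  2  3  4  5  6  7  8  9 10 11 12 13 14
g(k):  0  0  1  1  2  2  3  0  4  1  3  0  4  1  2
So g(14) = 2.

2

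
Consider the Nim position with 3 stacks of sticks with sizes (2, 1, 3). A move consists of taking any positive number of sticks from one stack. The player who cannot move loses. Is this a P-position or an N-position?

Compute the nim-sum pairwise:
2 ⊕ 1 = 3
3 ⊕ 3 = 0
The nim-sum is 0, so this is a P-position: the player to move is in a losing position under optimal play.

P-position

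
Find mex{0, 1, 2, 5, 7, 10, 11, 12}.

The values 0, 1, 2 are all present; 3 is the first non-negative integer missing from the set.

3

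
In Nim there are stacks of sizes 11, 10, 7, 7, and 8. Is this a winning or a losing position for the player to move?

Winning position

Nim-sum: 11 ⊕ 10 ⊕ 7 ⊕ 7 ⊕ 8 = 9.
The nim-sum is 9 ≠ 0, so this is an N-position: the player to move can win.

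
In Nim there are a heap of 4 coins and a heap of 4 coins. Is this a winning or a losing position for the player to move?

Nim-sum: 4 XOR 4 = 0.
The nim-sum is 0, so this is a P-position: the player to move is in a losing position under optimal play.

Losing position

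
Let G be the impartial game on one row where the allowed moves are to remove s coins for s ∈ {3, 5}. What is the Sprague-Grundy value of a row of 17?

0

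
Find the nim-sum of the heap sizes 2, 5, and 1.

6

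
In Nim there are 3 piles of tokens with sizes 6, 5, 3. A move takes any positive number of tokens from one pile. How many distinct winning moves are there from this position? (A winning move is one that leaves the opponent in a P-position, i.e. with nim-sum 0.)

0

Compute the nim-sum pairwise:
6 ⊕ 5 = 3
3 ⊕ 3 = 0
The nim-sum is already 0, so every move leaves a nonzero nim-sum — there are no winning moves.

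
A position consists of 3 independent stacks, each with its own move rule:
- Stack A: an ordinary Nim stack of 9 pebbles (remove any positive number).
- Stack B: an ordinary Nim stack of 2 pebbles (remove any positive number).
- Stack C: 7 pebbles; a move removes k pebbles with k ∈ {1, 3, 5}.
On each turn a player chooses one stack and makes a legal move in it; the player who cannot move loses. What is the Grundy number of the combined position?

10

Stack A is a plain Nim stack of size 9, so its Grundy value is 9.
Stack B is a plain Nim stack of size 2, so its Grundy value is 2.
For stack C, compute g(0), g(1), … with moves {1, 3, 5}:
g(0) = mex{} = 0
g(1) = mex{0} = 1
g(2) = mex{1} = 0
g(3) = mex{0} = 1
g(4) = mex{1} = 0
g(5) = mex{0} = 1
g(6) = mex{1} = 0
g(7) = mex{0} = 1
So g(7) = 1.
By the Sprague-Grundy theorem, the Grundy value of a sum of independent games is the XOR of the component values.
Combined value = 9 XOR 2 XOR 1 = 10.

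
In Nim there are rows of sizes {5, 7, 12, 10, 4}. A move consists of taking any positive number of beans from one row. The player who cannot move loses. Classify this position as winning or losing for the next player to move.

Losing position

Write each in binary and XOR column by column:
  0101  (5)
  0111  (7)
  1100  (12)
  1010  (10)
  0100  (4)
  ----
  0000  (0)
The nim-sum is 0, so this is a P-position: the player to move is in a losing position under optimal play.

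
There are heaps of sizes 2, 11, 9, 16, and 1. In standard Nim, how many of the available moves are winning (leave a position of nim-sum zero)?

Compute the nim-sum pairwise:
2 ⊕ 11 = 9
9 ⊕ 9 = 0
0 ⊕ 16 = 16
16 ⊕ 1 = 17
The overall nim-sum is X = 17. A heap of size p has a winning move iff p XOR X < p (reduce it to p XOR X).
  2: 2 XOR 17 = 19 ≥ 2 — no move.
  11: 11 XOR 17 = 26 ≥ 11 — no move.
  9: 9 XOR 17 = 24 ≥ 9 — no move.
  16: 16 XOR 17 = 1 < 16 — winning move (to 1).
  1: 1 XOR 17 = 16 ≥ 1 — no move.
That gives 1 winning move.

1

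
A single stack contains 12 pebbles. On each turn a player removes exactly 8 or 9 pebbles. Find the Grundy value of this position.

Compute g(0), g(1), … for moves {8, 9}:
k:     0  1  2  3  4  5  6  7  8  9 10 11 12
g(k):  0  0  0  0  0  0  0  0  1  1  1  1  1
So g(12) = 1.

1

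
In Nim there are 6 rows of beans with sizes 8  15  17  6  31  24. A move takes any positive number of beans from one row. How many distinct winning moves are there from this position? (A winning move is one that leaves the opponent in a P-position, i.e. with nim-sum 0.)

Compute the nim-sum pairwise:
8 ^ 15 = 7
7 ^ 17 = 22
22 ^ 6 = 16
16 ^ 31 = 15
15 ^ 24 = 23
The overall nim-sum is X = 23. A row of size p has a winning move iff p XOR X < p (reduce it to p XOR X).
  8: 8 XOR 23 = 31 ≥ 8 — no move.
  15: 15 XOR 23 = 24 ≥ 15 — no move.
  17: 17 XOR 23 = 6 < 17 — winning move (to 6).
  6: 6 XOR 23 = 17 ≥ 6 — no move.
  31: 31 XOR 23 = 8 < 31 — winning move (to 8).
  24: 24 XOR 23 = 15 < 24 — winning move (to 15).
That gives 3 winning moves.

3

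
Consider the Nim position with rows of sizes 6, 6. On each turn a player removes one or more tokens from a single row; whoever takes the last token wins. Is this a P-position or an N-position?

P-position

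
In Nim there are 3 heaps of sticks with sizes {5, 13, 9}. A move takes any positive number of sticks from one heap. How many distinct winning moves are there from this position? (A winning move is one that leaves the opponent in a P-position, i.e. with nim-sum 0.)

3

Nim-sum: 5 XOR 13 XOR 9 = 1.
The overall nim-sum is X = 1. A heap of size p has a winning move iff p XOR X < p (reduce it to p XOR X).
  5: 5 XOR 1 = 4 < 5 — winning move (to 4).
  13: 13 XOR 1 = 12 < 13 — winning move (to 12).
  9: 9 XOR 1 = 8 < 9 — winning move (to 8).
That gives 3 winning moves.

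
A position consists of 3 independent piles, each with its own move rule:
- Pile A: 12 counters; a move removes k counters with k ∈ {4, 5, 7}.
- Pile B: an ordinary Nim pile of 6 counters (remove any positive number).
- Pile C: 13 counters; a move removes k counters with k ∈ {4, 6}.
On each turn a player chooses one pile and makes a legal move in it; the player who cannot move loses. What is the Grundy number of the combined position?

6

Grundy values for pile A (subtraction set {4, 5, 7}):
g(0) = mex{} = 0
g(1) = mex{} = 0
g(2) = mex{} = 0
g(3) = mex{} = 0
g(4) = mex{0} = 1
g(5) = mex{0} = 1
g(6) = mex{0} = 1
g(7) = mex{0} = 1
g(8) = mex{0,1} = 2
g(9) = mex{0,1} = 2
g(10) = mex{0,1} = 2
g(11) = mex{1} = 0
g(12) = mex{1,2} = 0
So g(12) = 0.
Pile B is a plain Nim pile of size 6, so its Grundy value is 6.
Build the Grundy sequence for pile C with g(k) = mex{g(k−s) : s ∈ {4, 6}, s ≤ k}:
g(0) = mex{} = 0
g(1) = mex{} = 0
g(2) = mex{} = 0
g(3) = mex{} = 0
g(4) = mex{0} = 1
g(5) = mex{0} = 1
g(6) = mex{0} = 1
g(7) = mex{0} = 1
g(8) = mex{0,1} = 2
g(9) = mex{0,1} = 2
g(10) = mex{1} = 0
g(11) = mex{1} = 0
g(12) = mex{1,2} = 0
g(13) = mex{1,2} = 0
So g(13) = 0.
By the Sprague-Grundy theorem, the Grundy value of a sum of independent games is the XOR of the component values.
Combined value = 0 XOR 6 XOR 0 = 6.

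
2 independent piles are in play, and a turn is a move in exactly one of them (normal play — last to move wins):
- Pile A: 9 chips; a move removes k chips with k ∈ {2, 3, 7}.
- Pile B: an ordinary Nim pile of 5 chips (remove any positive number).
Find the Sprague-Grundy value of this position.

Build the Grundy sequence for pile A with g(k) = mex{g(k−s) : s ∈ {2, 3, 7}, s ≤ k}:
k:     0  1  2  3  4  5  6  7  8  9
g(k):  0  0  1  1  2  0  0  1  1  2
So g(9) = 2.
Pile B is a plain Nim pile of size 5, so its Grundy value is 5.
By the Sprague-Grundy theorem, the Grundy value of a sum of independent games is the XOR of the component values.
Combined value = 2 XOR 5 = 7.

7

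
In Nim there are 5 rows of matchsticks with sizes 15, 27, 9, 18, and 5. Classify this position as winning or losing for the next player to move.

Winning position

Compute the nim-sum pairwise:
15 XOR 27 = 20
20 XOR 9 = 29
29 XOR 18 = 15
15 XOR 5 = 10
The nim-sum is 10 ≠ 0, so this is an N-position: the player to move can win.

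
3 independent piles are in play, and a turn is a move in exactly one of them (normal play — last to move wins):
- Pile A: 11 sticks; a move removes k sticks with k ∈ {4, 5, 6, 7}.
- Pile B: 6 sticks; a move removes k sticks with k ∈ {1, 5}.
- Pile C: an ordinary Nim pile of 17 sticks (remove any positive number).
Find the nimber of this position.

17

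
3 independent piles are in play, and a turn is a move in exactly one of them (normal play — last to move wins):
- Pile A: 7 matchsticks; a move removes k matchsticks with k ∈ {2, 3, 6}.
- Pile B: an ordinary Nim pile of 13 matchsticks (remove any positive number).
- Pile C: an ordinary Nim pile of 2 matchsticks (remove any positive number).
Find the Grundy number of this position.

14

Build the Grundy sequence for pile A with g(k) = mex{g(k−s) : s ∈ {2, 3, 6}, s ≤ k}:
g(0) = mex{} = 0
g(1) = mex{} = 0
g(2) = mex{0} = 1
g(3) = mex{0} = 1
g(4) = mex{0,1} = 2
g(5) = mex{1} = 0
g(6) = mex{0,1,2} = 3
g(7) = mex{0,2} = 1
So g(7) = 1.
Pile B is a plain Nim pile of size 13, so its Grundy value is 13.
Pile C is a plain Nim pile of size 2, so its Grundy value is 2.
By the Sprague-Grundy theorem, the Grundy value of a sum of independent games is the XOR of the component values.
Combined value = 1 XOR 13 XOR 2 = 14.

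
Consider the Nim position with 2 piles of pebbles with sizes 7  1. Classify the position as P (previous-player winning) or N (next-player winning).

Nim-sum: 7 ⊕ 1 = 6.
The nim-sum is 6 ≠ 0, so this is an N-position: the player to move can win.

N-position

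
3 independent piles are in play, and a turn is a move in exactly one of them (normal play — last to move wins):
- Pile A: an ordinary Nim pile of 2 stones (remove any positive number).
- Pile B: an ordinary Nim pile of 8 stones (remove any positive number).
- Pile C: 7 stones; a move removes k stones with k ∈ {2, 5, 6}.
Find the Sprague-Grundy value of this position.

9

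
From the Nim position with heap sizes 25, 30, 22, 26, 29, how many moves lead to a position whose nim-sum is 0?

5

Write each in binary and XOR column by column:
  11001  (25)
  11110  (30)
  10110  (22)
  11010  (26)
  11101  (29)
  -----
  10110  (22)
The overall nim-sum is X = 22. A heap of size p has a winning move iff p XOR X < p (reduce it to p XOR X).
  25: 25 XOR 22 = 15 < 25 — winning move (to 15).
  30: 30 XOR 22 = 8 < 30 — winning move (to 8).
  22: 22 XOR 22 = 0 < 22 — winning move (to 0).
  26: 26 XOR 22 = 12 < 26 — winning move (to 12).
  29: 29 XOR 22 = 11 < 29 — winning move (to 11).
That gives 5 winning moves.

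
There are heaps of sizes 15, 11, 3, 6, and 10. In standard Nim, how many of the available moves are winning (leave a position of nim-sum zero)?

Nim-sum: 15 XOR 11 XOR 3 XOR 6 XOR 10 = 11.
The overall nim-sum is X = 11. A heap of size p has a winning move iff p XOR X < p (reduce it to p XOR X).
  15: 15 XOR 11 = 4 < 15 — winning move (to 4).
  11: 11 XOR 11 = 0 < 11 — winning move (to 0).
  3: 3 XOR 11 = 8 ≥ 3 — no move.
  6: 6 XOR 11 = 13 ≥ 6 — no move.
  10: 10 XOR 11 = 1 < 10 — winning move (to 1).
That gives 3 winning moves.

3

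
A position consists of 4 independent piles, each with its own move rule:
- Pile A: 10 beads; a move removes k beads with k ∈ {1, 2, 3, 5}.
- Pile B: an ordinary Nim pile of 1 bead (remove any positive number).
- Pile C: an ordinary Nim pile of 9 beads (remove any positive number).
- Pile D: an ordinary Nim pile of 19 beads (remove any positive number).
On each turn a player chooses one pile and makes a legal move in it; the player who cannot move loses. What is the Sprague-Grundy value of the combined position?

25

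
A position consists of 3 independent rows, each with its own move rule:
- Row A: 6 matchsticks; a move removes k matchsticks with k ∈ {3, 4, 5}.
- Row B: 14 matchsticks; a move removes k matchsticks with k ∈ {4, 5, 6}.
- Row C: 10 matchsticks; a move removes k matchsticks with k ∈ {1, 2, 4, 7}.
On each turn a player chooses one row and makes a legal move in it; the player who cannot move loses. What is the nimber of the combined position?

2

For row A, compute g(0), g(1), … with moves {3, 4, 5}:
g(0) = mex{} = 0
g(1) = mex{} = 0
g(2) = mex{} = 0
g(3) = mex{0} = 1
g(4) = mex{0} = 1
g(5) = mex{0} = 1
g(6) = mex{0,1} = 2
So g(6) = 2.
Grundy values for row B (subtraction set {4, 5, 6}):
k:     0  1  2  3  4  5  6  7  8  9 10 11 12 13 14
g(k):  0  0  0  0  1  1  1  1  2  2  0  0  0  0  1
So g(14) = 1.
Build the Grundy sequence for row C with g(k) = mex{g(k−s) : s ∈ {1, 2, 4, 7}, s ≤ k}:
k:     0  1  2  3  4  5  6  7  8  9 10
g(k):  0  1  2  0  1  2  0  1  2  0  1
So g(10) = 1.
The value of a disjunctive sum is the nim-sum of the parts.
Combined value = 2 ⊕ 1 ⊕ 1 = 2.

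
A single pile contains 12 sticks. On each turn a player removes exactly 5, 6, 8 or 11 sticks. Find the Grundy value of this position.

Grundy values for subtraction set {5, 6, 8, 11}:
g(0) = mex{} = 0
g(1) = mex{} = 0
g(2) = mex{} = 0
g(3) = mex{} = 0
g(4) = mex{} = 0
g(5) = mex{0} = 1
g(6) = mex{0} = 1
g(7) = mex{0} = 1
g(8) = mex{0} = 1
g(9) = mex{0} = 1
g(10) = mex{0,1} = 2
g(11) = mex{0,1} = 2
g(12) = mex{0,1} = 2
So g(12) = 2.

2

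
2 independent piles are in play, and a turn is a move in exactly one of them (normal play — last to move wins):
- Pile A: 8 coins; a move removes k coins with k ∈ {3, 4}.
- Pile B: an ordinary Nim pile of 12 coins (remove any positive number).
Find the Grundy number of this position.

12

For pile A, compute g(0), g(1), … with moves {3, 4}:
g(0) = mex{} = 0
g(1) = mex{} = 0
g(2) = mex{} = 0
g(3) = mex{0} = 1
g(4) = mex{0} = 1
g(5) = mex{0} = 1
g(6) = mex{0,1} = 2
g(7) = mex{1} = 0
g(8) = mex{1} = 0
So g(8) = 0.
Pile B is a plain Nim pile of size 12, so its Grundy value is 12.
By the Sprague-Grundy theorem, the Grundy value of a sum of independent games is the XOR of the component values.
Combined value = 0 ⊕ 12 = 12.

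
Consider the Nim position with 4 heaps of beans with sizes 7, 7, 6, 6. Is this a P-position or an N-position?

P-position

Bitwise XOR of the heap sizes:
  111  (7)
  111  (7)
  110  (6)
  110  (6)
  ---
  000  (0)
The nim-sum is 0, so this is a P-position: the player to move is in a losing position under optimal play.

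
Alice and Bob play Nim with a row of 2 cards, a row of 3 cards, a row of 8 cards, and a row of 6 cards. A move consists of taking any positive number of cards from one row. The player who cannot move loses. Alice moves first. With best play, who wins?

Alice wins

Compute the nim-sum pairwise:
2 ^ 3 = 1
1 ^ 8 = 9
9 ^ 6 = 15
The nim-sum is 15 ≠ 0, so this is an N-position: the player to move can win; Alice has a winning move.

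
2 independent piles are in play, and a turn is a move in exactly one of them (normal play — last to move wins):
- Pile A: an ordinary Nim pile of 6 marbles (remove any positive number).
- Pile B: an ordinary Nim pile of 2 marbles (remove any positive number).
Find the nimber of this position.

4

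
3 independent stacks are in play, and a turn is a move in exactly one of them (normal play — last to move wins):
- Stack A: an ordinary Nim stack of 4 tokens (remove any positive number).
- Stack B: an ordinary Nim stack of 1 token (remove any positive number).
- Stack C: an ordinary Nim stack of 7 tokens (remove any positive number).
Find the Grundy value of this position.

Stack A is a plain Nim stack of size 4, so its Grundy value is 4.
Stack B is a plain Nim stack of size 1, so its Grundy value is 1.
Stack C is a plain Nim stack of size 7, so its Grundy value is 7.
By the Sprague-Grundy theorem, the Grundy value of a sum of independent games is the XOR of the component values.
Combined value = 4 XOR 1 XOR 7 = 2.

2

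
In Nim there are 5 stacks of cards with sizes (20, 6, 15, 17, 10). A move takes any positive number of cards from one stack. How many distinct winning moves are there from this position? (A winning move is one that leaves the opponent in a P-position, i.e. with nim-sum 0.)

Nim-sum: 20 ^ 6 ^ 15 ^ 17 ^ 10 = 6.
The overall nim-sum is X = 6. A stack of size p has a winning move iff p XOR X < p (reduce it to p XOR X).
  20: 20 XOR 6 = 18 < 20 — winning move (to 18).
  6: 6 XOR 6 = 0 < 6 — winning move (to 0).
  15: 15 XOR 6 = 9 < 15 — winning move (to 9).
  17: 17 XOR 6 = 23 ≥ 17 — no move.
  10: 10 XOR 6 = 12 ≥ 10 — no move.
That gives 3 winning moves.

3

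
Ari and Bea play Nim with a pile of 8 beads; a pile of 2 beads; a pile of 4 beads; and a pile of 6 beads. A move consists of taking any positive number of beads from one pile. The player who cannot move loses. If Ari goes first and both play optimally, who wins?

Write each in binary and XOR column by column:
  1000  (8)
  0010  (2)
  0100  (4)
  0110  (6)
  ----
  1000  (8)
The nim-sum is 8 ≠ 0, so this is an N-position: the player to move can win; Ari has a winning move.

Ari wins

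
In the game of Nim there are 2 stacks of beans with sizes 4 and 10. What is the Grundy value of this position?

14

Compute the nim-sum pairwise:
4 XOR 10 = 14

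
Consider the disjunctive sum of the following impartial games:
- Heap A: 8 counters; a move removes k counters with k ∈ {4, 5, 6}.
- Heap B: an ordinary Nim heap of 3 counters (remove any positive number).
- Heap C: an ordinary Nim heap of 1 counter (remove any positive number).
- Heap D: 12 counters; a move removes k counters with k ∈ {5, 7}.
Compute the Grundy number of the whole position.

0

Grundy values for heap A (subtraction set {4, 5, 6}):
g(0) = mex{} = 0
g(1) = mex{} = 0
g(2) = mex{} = 0
g(3) = mex{} = 0
g(4) = mex{0} = 1
g(5) = mex{0} = 1
g(6) = mex{0} = 1
g(7) = mex{0} = 1
g(8) = mex{0,1} = 2
So g(8) = 2.
Heap B is a plain Nim heap of size 3, so its Grundy value is 3.
Heap C is a plain Nim heap of size 1, so its Grundy value is 1.
Build the Grundy sequence for heap D with g(k) = mex{g(k−s) : s ∈ {5, 7}, s ≤ k}:
g(0) = mex{} = 0
g(1) = mex{} = 0
g(2) = mex{} = 0
g(3) = mex{} = 0
g(4) = mex{} = 0
g(5) = mex{0} = 1
g(6) = mex{0} = 1
g(7) = mex{0} = 1
g(8) = mex{0} = 1
g(9) = mex{0} = 1
g(10) = mex{0,1} = 2
g(11) = mex{0,1} = 2
g(12) = mex{1} = 0
So g(12) = 0.
The value of a disjunctive sum is the nim-sum of the parts.
Combined value = 2 ⊕ 3 ⊕ 1 ⊕ 0 = 0.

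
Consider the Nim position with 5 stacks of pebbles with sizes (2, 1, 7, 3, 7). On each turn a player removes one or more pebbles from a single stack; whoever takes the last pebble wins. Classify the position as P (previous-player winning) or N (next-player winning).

Compute the nim-sum pairwise:
2 XOR 1 = 3
3 XOR 7 = 4
4 XOR 3 = 7
7 XOR 7 = 0
The nim-sum is 0, so this is a P-position: the player to move is in a losing position under optimal play.

P-position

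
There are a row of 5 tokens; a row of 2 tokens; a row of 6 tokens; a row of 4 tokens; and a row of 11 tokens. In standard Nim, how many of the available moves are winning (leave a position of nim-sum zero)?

1

Nim-sum: 5 ^ 2 ^ 6 ^ 4 ^ 11 = 14.
The overall nim-sum is X = 14. A row of size p has a winning move iff p XOR X < p (reduce it to p XOR X).
  5: 5 XOR 14 = 11 ≥ 5 — no move.
  2: 2 XOR 14 = 12 ≥ 2 — no move.
  6: 6 XOR 14 = 8 ≥ 6 — no move.
  4: 4 XOR 14 = 10 ≥ 4 — no move.
  11: 11 XOR 14 = 5 < 11 — winning move (to 5).
That gives 1 winning move.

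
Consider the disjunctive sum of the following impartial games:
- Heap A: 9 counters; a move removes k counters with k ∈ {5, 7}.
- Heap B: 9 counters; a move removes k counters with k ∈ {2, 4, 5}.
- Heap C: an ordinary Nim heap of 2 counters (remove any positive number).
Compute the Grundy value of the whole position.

2

Build the Grundy sequence for heap A with g(k) = mex{g(k−s) : s ∈ {5, 7}, s ≤ k}:
g(0) = mex{} = 0
g(1) = mex{} = 0
g(2) = mex{} = 0
g(3) = mex{} = 0
g(4) = mex{} = 0
g(5) = mex{0} = 1
g(6) = mex{0} = 1
g(7) = mex{0} = 1
g(8) = mex{0} = 1
g(9) = mex{0} = 1
So g(9) = 1.
Grundy values for heap B (subtraction set {2, 4, 5}):
k:     0  1  2  3  4  5  6  7  8  9
g(k):  0  0  1  1  2  2  3  0  0  1
So g(9) = 1.
Heap C is a plain Nim heap of size 2, so its Grundy value is 2.
The value of a disjunctive sum is the nim-sum of the parts.
Combined value = 1 ⊕ 1 ⊕ 2 = 2.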